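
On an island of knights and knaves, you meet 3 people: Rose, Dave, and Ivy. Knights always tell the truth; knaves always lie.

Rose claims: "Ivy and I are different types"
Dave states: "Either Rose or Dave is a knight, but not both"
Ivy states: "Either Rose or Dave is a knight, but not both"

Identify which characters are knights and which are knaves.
Rose is a knave.
Dave is a knave.
Ivy is a knave.

Verification:
- Rose (knave) says "Ivy and I are different types" - this is FALSE (a lie) because Rose is a knave and Ivy is a knave.
- Dave (knave) says "Either Rose or Dave is a knight, but not both" - this is FALSE (a lie) because Rose is a knave and Dave is a knave.
- Ivy (knave) says "Either Rose or Dave is a knight, but not both" - this is FALSE (a lie) because Rose is a knave and Dave is a knave.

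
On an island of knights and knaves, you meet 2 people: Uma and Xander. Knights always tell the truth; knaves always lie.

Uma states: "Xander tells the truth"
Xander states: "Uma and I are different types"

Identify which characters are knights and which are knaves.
Uma is a knave.
Xander is a knave.

Verification:
- Uma (knave) says "Xander tells the truth" - this is FALSE (a lie) because Xander is a knave.
- Xander (knave) says "Uma and I are different types" - this is FALSE (a lie) because Xander is a knave and Uma is a knave.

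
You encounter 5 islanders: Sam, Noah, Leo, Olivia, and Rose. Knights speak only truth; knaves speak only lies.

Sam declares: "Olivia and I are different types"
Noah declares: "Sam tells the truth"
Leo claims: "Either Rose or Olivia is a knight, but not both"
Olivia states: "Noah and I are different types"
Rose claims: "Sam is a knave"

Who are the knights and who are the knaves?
Sam is a knave.
Noah is a knave.
Leo is a knight.
Olivia is a knave.
Rose is a knight.

Verification:
- Sam (knave) says "Olivia and I are different types" - this is FALSE (a lie) because Sam is a knave and Olivia is a knave.
- Noah (knave) says "Sam tells the truth" - this is FALSE (a lie) because Sam is a knave.
- Leo (knight) says "Either Rose or Olivia is a knight, but not both" - this is TRUE because Rose is a knight and Olivia is a knave.
- Olivia (knave) says "Noah and I are different types" - this is FALSE (a lie) because Olivia is a knave and Noah is a knave.
- Rose (knight) says "Sam is a knave" - this is TRUE because Sam is a knave.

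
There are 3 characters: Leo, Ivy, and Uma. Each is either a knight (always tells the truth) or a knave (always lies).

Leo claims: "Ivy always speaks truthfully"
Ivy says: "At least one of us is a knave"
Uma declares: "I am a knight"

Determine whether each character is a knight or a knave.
Leo is a knight.
Ivy is a knight.
Uma is a knave.

Verification:
- Leo (knight) says "Ivy always speaks truthfully" - this is TRUE because Ivy is a knight.
- Ivy (knight) says "At least one of us is a knave" - this is TRUE because Uma is a knave.
- Uma (knave) says "I am a knight" - this is FALSE (a lie) because Uma is a knave.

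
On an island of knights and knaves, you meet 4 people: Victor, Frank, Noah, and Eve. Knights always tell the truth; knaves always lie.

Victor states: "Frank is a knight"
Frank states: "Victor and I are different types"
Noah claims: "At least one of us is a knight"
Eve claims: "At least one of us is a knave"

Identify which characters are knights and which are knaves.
Victor is a knave.
Frank is a knave.
Noah is a knight.
Eve is a knight.

Verification:
- Victor (knave) says "Frank is a knight" - this is FALSE (a lie) because Frank is a knave.
- Frank (knave) says "Victor and I are different types" - this is FALSE (a lie) because Frank is a knave and Victor is a knave.
- Noah (knight) says "At least one of us is a knight" - this is TRUE because Noah and Eve are knights.
- Eve (knight) says "At least one of us is a knave" - this is TRUE because Victor and Frank are knaves.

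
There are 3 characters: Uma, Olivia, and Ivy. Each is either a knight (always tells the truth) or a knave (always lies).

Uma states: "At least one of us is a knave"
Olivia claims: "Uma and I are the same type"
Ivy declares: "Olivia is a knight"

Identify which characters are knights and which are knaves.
Uma is a knight.
Olivia is a knave.
Ivy is a knave.

Verification:
- Uma (knight) says "At least one of us is a knave" - this is TRUE because Olivia and Ivy are knaves.
- Olivia (knave) says "Uma and I are the same type" - this is FALSE (a lie) because Olivia is a knave and Uma is a knight.
- Ivy (knave) says "Olivia is a knight" - this is FALSE (a lie) because Olivia is a knave.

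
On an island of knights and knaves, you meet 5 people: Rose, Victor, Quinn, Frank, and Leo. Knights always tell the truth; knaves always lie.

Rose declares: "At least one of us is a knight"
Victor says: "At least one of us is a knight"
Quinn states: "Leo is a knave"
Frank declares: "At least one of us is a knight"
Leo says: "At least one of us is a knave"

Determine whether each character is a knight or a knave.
Rose is a knight.
Victor is a knight.
Quinn is a knave.
Frank is a knight.
Leo is a knight.

Verification:
- Rose (knight) says "At least one of us is a knight" - this is TRUE because Rose, Victor, Frank, and Leo are knights.
- Victor (knight) says "At least one of us is a knight" - this is TRUE because Rose, Victor, Frank, and Leo are knights.
- Quinn (knave) says "Leo is a knave" - this is FALSE (a lie) because Leo is a knight.
- Frank (knight) says "At least one of us is a knight" - this is TRUE because Rose, Victor, Frank, and Leo are knights.
- Leo (knight) says "At least one of us is a knave" - this is TRUE because Quinn is a knave.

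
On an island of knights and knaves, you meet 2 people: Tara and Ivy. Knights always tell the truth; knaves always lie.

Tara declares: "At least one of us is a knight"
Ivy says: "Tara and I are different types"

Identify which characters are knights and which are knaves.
Tara is a knave.
Ivy is a knave.

Verification:
- Tara (knave) says "At least one of us is a knight" - this is FALSE (a lie) because no one is a knight.
- Ivy (knave) says "Tara and I are different types" - this is FALSE (a lie) because Ivy is a knave and Tara is a knave.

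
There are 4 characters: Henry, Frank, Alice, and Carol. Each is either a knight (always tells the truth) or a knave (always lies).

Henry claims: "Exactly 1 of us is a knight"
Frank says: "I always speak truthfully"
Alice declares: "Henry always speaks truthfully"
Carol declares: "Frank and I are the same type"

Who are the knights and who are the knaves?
Henry is a knave.
Frank is a knight.
Alice is a knave.
Carol is a knight.

Verification:
- Henry (knave) says "Exactly 1 of us is a knight" - this is FALSE (a lie) because there are 2 knights.
- Frank (knight) says "I always speak truthfully" - this is TRUE because Frank is a knight.
- Alice (knave) says "Henry always speaks truthfully" - this is FALSE (a lie) because Henry is a knave.
- Carol (knight) says "Frank and I are the same type" - this is TRUE because Carol is a knight and Frank is a knight.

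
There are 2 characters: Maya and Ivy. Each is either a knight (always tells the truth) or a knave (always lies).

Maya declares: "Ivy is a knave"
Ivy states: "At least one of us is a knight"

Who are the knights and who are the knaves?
Maya is a knave.
Ivy is a knight.

Verification:
- Maya (knave) says "Ivy is a knave" - this is FALSE (a lie) because Ivy is a knight.
- Ivy (knight) says "At least one of us is a knight" - this is TRUE because Ivy is a knight.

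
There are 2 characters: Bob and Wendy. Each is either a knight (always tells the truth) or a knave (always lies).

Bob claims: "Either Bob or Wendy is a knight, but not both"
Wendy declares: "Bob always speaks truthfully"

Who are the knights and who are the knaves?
Bob is a knave.
Wendy is a knave.

Verification:
- Bob (knave) says "Either Bob or Wendy is a knight, but not both" - this is FALSE (a lie) because Bob is a knave and Wendy is a knave.
- Wendy (knave) says "Bob always speaks truthfully" - this is FALSE (a lie) because Bob is a knave.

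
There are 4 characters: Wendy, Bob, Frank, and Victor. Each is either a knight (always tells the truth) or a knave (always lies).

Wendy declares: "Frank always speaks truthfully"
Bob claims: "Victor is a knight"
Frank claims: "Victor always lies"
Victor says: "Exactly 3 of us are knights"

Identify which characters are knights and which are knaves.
Wendy is a knight.
Bob is a knave.
Frank is a knight.
Victor is a knave.

Verification:
- Wendy (knight) says "Frank always speaks truthfully" - this is TRUE because Frank is a knight.
- Bob (knave) says "Victor is a knight" - this is FALSE (a lie) because Victor is a knave.
- Frank (knight) says "Victor always lies" - this is TRUE because Victor is a knave.
- Victor (knave) says "Exactly 3 of us are knights" - this is FALSE (a lie) because there are 2 knights.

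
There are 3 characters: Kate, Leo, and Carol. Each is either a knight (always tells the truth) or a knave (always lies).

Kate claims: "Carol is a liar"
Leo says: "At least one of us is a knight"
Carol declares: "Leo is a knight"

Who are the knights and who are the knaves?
Kate is a knave.
Leo is a knight.
Carol is a knight.

Verification:
- Kate (knave) says "Carol is a liar" - this is FALSE (a lie) because Carol is a knight.
- Leo (knight) says "At least one of us is a knight" - this is TRUE because Leo and Carol are knights.
- Carol (knight) says "Leo is a knight" - this is TRUE because Leo is a knight.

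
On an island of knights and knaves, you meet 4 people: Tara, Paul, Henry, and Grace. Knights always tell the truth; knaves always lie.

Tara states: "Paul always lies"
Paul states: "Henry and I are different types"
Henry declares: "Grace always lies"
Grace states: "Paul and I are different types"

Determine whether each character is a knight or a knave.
Tara is a knight.
Paul is a knave.
Henry is a knave.
Grace is a knight.

Verification:
- Tara (knight) says "Paul always lies" - this is TRUE because Paul is a knave.
- Paul (knave) says "Henry and I are different types" - this is FALSE (a lie) because Paul is a knave and Henry is a knave.
- Henry (knave) says "Grace always lies" - this is FALSE (a lie) because Grace is a knight.
- Grace (knight) says "Paul and I are different types" - this is TRUE because Grace is a knight and Paul is a knave.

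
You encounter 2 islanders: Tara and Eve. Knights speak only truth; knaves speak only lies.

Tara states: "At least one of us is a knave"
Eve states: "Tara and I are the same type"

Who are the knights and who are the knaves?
Tara is a knight.
Eve is a knave.

Verification:
- Tara (knight) says "At least one of us is a knave" - this is TRUE because Eve is a knave.
- Eve (knave) says "Tara and I are the same type" - this is FALSE (a lie) because Eve is a knave and Tara is a knight.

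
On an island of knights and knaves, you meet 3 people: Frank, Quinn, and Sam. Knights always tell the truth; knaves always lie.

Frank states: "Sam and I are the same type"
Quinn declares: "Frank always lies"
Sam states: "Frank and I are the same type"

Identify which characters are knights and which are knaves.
Frank is a knight.
Quinn is a knave.
Sam is a knight.

Verification:
- Frank (knight) says "Sam and I are the same type" - this is TRUE because Frank is a knight and Sam is a knight.
- Quinn (knave) says "Frank always lies" - this is FALSE (a lie) because Frank is a knight.
- Sam (knight) says "Frank and I are the same type" - this is TRUE because Sam is a knight and Frank is a knight.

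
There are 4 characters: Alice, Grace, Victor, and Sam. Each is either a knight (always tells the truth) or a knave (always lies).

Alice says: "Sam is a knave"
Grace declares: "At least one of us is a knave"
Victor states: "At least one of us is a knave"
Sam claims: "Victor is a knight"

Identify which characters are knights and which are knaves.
Alice is a knave.
Grace is a knight.
Victor is a knight.
Sam is a knight.

Verification:
- Alice (knave) says "Sam is a knave" - this is FALSE (a lie) because Sam is a knight.
- Grace (knight) says "At least one of us is a knave" - this is TRUE because Alice is a knave.
- Victor (knight) says "At least one of us is a knave" - this is TRUE because Alice is a knave.
- Sam (knight) says "Victor is a knight" - this is TRUE because Victor is a knight.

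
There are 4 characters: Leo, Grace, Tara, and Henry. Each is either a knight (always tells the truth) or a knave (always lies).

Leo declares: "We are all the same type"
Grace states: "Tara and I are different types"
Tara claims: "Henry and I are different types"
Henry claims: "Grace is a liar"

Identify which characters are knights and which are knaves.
Leo is a knave.
Grace is a knight.
Tara is a knave.
Henry is a knave.

Verification:
- Leo (knave) says "We are all the same type" - this is FALSE (a lie) because Grace is a knight and Leo, Tara, and Henry are knaves.
- Grace (knight) says "Tara and I are different types" - this is TRUE because Grace is a knight and Tara is a knave.
- Tara (knave) says "Henry and I are different types" - this is FALSE (a lie) because Tara is a knave and Henry is a knave.
- Henry (knave) says "Grace is a liar" - this is FALSE (a lie) because Grace is a knight.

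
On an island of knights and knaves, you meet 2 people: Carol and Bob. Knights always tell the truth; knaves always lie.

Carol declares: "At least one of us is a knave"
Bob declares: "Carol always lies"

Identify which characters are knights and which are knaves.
Carol is a knight.
Bob is a knave.

Verification:
- Carol (knight) says "At least one of us is a knave" - this is TRUE because Bob is a knave.
- Bob (knave) says "Carol always lies" - this is FALSE (a lie) because Carol is a knight.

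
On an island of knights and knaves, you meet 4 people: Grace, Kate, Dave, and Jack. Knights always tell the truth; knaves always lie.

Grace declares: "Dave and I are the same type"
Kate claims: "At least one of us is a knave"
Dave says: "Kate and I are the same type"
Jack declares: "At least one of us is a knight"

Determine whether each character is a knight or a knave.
Grace is a knave.
Kate is a knight.
Dave is a knight.
Jack is a knight.

Verification:
- Grace (knave) says "Dave and I are the same type" - this is FALSE (a lie) because Grace is a knave and Dave is a knight.
- Kate (knight) says "At least one of us is a knave" - this is TRUE because Grace is a knave.
- Dave (knight) says "Kate and I are the same type" - this is TRUE because Dave is a knight and Kate is a knight.
- Jack (knight) says "At least one of us is a knight" - this is TRUE because Kate, Dave, and Jack are knights.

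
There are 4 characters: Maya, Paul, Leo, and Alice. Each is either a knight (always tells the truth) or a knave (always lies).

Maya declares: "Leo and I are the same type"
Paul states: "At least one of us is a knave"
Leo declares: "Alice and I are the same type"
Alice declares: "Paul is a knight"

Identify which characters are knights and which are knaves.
Maya is a knave.
Paul is a knight.
Leo is a knight.
Alice is a knight.

Verification:
- Maya (knave) says "Leo and I are the same type" - this is FALSE (a lie) because Maya is a knave and Leo is a knight.
- Paul (knight) says "At least one of us is a knave" - this is TRUE because Maya is a knave.
- Leo (knight) says "Alice and I are the same type" - this is TRUE because Leo is a knight and Alice is a knight.
- Alice (knight) says "Paul is a knight" - this is TRUE because Paul is a knight.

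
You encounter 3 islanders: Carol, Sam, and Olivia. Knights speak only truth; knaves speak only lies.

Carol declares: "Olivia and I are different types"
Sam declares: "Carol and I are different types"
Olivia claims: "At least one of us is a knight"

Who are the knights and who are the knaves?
Carol is a knave.
Sam is a knave.
Olivia is a knave.

Verification:
- Carol (knave) says "Olivia and I are different types" - this is FALSE (a lie) because Carol is a knave and Olivia is a knave.
- Sam (knave) says "Carol and I are different types" - this is FALSE (a lie) because Sam is a knave and Carol is a knave.
- Olivia (knave) says "At least one of us is a knight" - this is FALSE (a lie) because no one is a knight.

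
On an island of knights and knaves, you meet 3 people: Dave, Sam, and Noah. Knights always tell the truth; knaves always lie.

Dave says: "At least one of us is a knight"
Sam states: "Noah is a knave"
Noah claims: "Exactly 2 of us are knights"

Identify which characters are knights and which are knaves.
Dave is a knight.
Sam is a knave.
Noah is a knight.

Verification:
- Dave (knight) says "At least one of us is a knight" - this is TRUE because Dave and Noah are knights.
- Sam (knave) says "Noah is a knave" - this is FALSE (a lie) because Noah is a knight.
- Noah (knight) says "Exactly 2 of us are knights" - this is TRUE because there are 2 knights.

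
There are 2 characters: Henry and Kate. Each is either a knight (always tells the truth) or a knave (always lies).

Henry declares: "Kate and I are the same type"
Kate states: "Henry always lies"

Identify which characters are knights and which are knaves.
Henry is a knave.
Kate is a knight.

Verification:
- Henry (knave) says "Kate and I are the same type" - this is FALSE (a lie) because Henry is a knave and Kate is a knight.
- Kate (knight) says "Henry always lies" - this is TRUE because Henry is a knave.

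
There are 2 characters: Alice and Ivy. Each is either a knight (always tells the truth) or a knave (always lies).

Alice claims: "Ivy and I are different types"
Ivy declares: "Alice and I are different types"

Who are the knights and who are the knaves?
Alice is a knave.
Ivy is a knave.

Verification:
- Alice (knave) says "Ivy and I are different types" - this is FALSE (a lie) because Alice is a knave and Ivy is a knave.
- Ivy (knave) says "Alice and I are different types" - this is FALSE (a lie) because Ivy is a knave and Alice is a knave.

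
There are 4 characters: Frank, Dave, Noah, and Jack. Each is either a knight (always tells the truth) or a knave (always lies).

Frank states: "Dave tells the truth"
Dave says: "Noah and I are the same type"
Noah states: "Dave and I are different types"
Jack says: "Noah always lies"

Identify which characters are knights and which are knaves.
Frank is a knave.
Dave is a knave.
Noah is a knight.
Jack is a knave.

Verification:
- Frank (knave) says "Dave tells the truth" - this is FALSE (a lie) because Dave is a knave.
- Dave (knave) says "Noah and I are the same type" - this is FALSE (a lie) because Dave is a knave and Noah is a knight.
- Noah (knight) says "Dave and I are different types" - this is TRUE because Noah is a knight and Dave is a knave.
- Jack (knave) says "Noah always lies" - this is FALSE (a lie) because Noah is a knight.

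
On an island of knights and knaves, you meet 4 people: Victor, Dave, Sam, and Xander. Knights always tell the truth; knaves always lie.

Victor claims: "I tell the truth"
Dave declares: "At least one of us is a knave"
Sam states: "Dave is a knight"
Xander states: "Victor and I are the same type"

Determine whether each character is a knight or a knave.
Victor is a knight.
Dave is a knight.
Sam is a knight.
Xander is a knave.

Verification:
- Victor (knight) says "I tell the truth" - this is TRUE because Victor is a knight.
- Dave (knight) says "At least one of us is a knave" - this is TRUE because Xander is a knave.
- Sam (knight) says "Dave is a knight" - this is TRUE because Dave is a knight.
- Xander (knave) says "Victor and I are the same type" - this is FALSE (a lie) because Xander is a knave and Victor is a knight.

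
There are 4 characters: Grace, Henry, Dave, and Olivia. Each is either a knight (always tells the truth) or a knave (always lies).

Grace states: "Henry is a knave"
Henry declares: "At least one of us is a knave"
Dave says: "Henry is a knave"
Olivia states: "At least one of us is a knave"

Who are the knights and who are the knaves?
Grace is a knave.
Henry is a knight.
Dave is a knave.
Olivia is a knight.

Verification:
- Grace (knave) says "Henry is a knave" - this is FALSE (a lie) because Henry is a knight.
- Henry (knight) says "At least one of us is a knave" - this is TRUE because Grace and Dave are knaves.
- Dave (knave) says "Henry is a knave" - this is FALSE (a lie) because Henry is a knight.
- Olivia (knight) says "At least one of us is a knave" - this is TRUE because Grace and Dave are knaves.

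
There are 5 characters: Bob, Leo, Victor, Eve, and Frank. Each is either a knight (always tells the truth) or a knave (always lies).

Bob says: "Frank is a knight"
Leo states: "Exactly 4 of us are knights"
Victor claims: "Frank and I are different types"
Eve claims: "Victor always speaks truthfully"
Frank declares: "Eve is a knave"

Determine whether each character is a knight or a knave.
Bob is a knave.
Leo is a knave.
Victor is a knight.
Eve is a knight.
Frank is a knave.

Verification:
- Bob (knave) says "Frank is a knight" - this is FALSE (a lie) because Frank is a knave.
- Leo (knave) says "Exactly 4 of us are knights" - this is FALSE (a lie) because there are 2 knights.
- Victor (knight) says "Frank and I are different types" - this is TRUE because Victor is a knight and Frank is a knave.
- Eve (knight) says "Victor always speaks truthfully" - this is TRUE because Victor is a knight.
- Frank (knave) says "Eve is a knave" - this is FALSE (a lie) because Eve is a knight.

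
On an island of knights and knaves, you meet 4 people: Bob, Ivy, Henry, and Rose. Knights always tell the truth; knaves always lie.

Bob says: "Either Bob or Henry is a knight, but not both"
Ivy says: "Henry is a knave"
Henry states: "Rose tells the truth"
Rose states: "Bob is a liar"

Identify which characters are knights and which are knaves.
Bob is a knight.
Ivy is a knight.
Henry is a knave.
Rose is a knave.

Verification:
- Bob (knight) says "Either Bob or Henry is a knight, but not both" - this is TRUE because Bob is a knight and Henry is a knave.
- Ivy (knight) says "Henry is a knave" - this is TRUE because Henry is a knave.
- Henry (knave) says "Rose tells the truth" - this is FALSE (a lie) because Rose is a knave.
- Rose (knave) says "Bob is a liar" - this is FALSE (a lie) because Bob is a knight.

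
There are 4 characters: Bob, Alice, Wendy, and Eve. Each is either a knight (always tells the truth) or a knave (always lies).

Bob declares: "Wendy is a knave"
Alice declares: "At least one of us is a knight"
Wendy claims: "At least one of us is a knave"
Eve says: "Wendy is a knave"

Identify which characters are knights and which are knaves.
Bob is a knave.
Alice is a knight.
Wendy is a knight.
Eve is a knave.

Verification:
- Bob (knave) says "Wendy is a knave" - this is FALSE (a lie) because Wendy is a knight.
- Alice (knight) says "At least one of us is a knight" - this is TRUE because Alice and Wendy are knights.
- Wendy (knight) says "At least one of us is a knave" - this is TRUE because Bob and Eve are knaves.
- Eve (knave) says "Wendy is a knave" - this is FALSE (a lie) because Wendy is a knight.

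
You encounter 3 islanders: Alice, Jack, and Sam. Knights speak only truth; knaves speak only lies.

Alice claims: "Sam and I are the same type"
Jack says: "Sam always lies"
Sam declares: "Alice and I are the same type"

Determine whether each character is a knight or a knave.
Alice is a knight.
Jack is a knave.
Sam is a knight.

Verification:
- Alice (knight) says "Sam and I are the same type" - this is TRUE because Alice is a knight and Sam is a knight.
- Jack (knave) says "Sam always lies" - this is FALSE (a lie) because Sam is a knight.
- Sam (knight) says "Alice and I are the same type" - this is TRUE because Sam is a knight and Alice is a knight.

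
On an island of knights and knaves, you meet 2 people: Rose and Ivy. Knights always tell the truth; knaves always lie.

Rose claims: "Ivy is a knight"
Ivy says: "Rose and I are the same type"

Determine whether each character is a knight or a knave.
Rose is a knight.
Ivy is a knight.

Verification:
- Rose (knight) says "Ivy is a knight" - this is TRUE because Ivy is a knight.
- Ivy (knight) says "Rose and I are the same type" - this is TRUE because Ivy is a knight and Rose is a knight.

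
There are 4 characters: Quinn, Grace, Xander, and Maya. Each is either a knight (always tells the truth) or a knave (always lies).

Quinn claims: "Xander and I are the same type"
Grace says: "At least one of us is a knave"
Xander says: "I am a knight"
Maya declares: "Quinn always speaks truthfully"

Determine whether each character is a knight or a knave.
Quinn is a knave.
Grace is a knight.
Xander is a knight.
Maya is a knave.

Verification:
- Quinn (knave) says "Xander and I are the same type" - this is FALSE (a lie) because Quinn is a knave and Xander is a knight.
- Grace (knight) says "At least one of us is a knave" - this is TRUE because Quinn and Maya are knaves.
- Xander (knight) says "I am a knight" - this is TRUE because Xander is a knight.
- Maya (knave) says "Quinn always speaks truthfully" - this is FALSE (a lie) because Quinn is a knave.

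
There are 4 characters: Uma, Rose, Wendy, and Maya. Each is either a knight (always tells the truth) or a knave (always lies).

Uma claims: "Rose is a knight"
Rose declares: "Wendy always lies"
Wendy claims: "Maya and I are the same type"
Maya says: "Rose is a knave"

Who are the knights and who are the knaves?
Uma is a knave.
Rose is a knave.
Wendy is a knight.
Maya is a knight.

Verification:
- Uma (knave) says "Rose is a knight" - this is FALSE (a lie) because Rose is a knave.
- Rose (knave) says "Wendy always lies" - this is FALSE (a lie) because Wendy is a knight.
- Wendy (knight) says "Maya and I are the same type" - this is TRUE because Wendy is a knight and Maya is a knight.
- Maya (knight) says "Rose is a knave" - this is TRUE because Rose is a knave.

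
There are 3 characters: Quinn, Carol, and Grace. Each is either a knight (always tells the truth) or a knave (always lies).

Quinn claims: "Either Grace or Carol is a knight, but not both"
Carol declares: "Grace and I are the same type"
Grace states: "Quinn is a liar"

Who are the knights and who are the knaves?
Quinn is a knave.
Carol is a knight.
Grace is a knight.

Verification:
- Quinn (knave) says "Either Grace or Carol is a knight, but not both" - this is FALSE (a lie) because Grace is a knight and Carol is a knight.
- Carol (knight) says "Grace and I are the same type" - this is TRUE because Carol is a knight and Grace is a knight.
- Grace (knight) says "Quinn is a liar" - this is TRUE because Quinn is a knave.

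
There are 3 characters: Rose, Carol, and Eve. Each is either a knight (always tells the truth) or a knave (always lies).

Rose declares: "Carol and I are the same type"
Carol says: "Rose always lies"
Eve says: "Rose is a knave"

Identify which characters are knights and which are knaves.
Rose is a knave.
Carol is a knight.
Eve is a knight.

Verification:
- Rose (knave) says "Carol and I are the same type" - this is FALSE (a lie) because Rose is a knave and Carol is a knight.
- Carol (knight) says "Rose always lies" - this is TRUE because Rose is a knave.
- Eve (knight) says "Rose is a knave" - this is TRUE because Rose is a knave.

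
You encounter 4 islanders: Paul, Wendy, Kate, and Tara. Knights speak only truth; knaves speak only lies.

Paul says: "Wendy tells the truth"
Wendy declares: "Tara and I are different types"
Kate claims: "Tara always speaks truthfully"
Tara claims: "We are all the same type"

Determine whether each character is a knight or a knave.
Paul is a knight.
Wendy is a knight.
Kate is a knave.
Tara is a knave.

Verification:
- Paul (knight) says "Wendy tells the truth" - this is TRUE because Wendy is a knight.
- Wendy (knight) says "Tara and I are different types" - this is TRUE because Wendy is a knight and Tara is a knave.
- Kate (knave) says "Tara always speaks truthfully" - this is FALSE (a lie) because Tara is a knave.
- Tara (knave) says "We are all the same type" - this is FALSE (a lie) because Paul and Wendy are knights and Kate and Tara are knaves.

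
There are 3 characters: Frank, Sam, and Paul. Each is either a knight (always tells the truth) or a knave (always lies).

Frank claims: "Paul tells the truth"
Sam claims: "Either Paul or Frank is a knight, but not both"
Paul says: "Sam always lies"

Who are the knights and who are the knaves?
Frank is a knight.
Sam is a knave.
Paul is a knight.

Verification:
- Frank (knight) says "Paul tells the truth" - this is TRUE because Paul is a knight.
- Sam (knave) says "Either Paul or Frank is a knight, but not both" - this is FALSE (a lie) because Paul is a knight and Frank is a knight.
- Paul (knight) says "Sam always lies" - this is TRUE because Sam is a knave.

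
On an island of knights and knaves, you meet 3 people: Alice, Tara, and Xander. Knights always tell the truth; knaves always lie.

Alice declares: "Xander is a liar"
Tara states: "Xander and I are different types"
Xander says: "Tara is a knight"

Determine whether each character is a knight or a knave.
Alice is a knight.
Tara is a knave.
Xander is a knave.

Verification:
- Alice (knight) says "Xander is a liar" - this is TRUE because Xander is a knave.
- Tara (knave) says "Xander and I are different types" - this is FALSE (a lie) because Tara is a knave and Xander is a knave.
- Xander (knave) says "Tara is a knight" - this is FALSE (a lie) because Tara is a knave.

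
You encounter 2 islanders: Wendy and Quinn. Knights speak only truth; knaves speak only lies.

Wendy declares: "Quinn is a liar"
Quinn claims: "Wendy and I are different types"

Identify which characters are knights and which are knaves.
Wendy is a knave.
Quinn is a knight.

Verification:
- Wendy (knave) says "Quinn is a liar" - this is FALSE (a lie) because Quinn is a knight.
- Quinn (knight) says "Wendy and I are different types" - this is TRUE because Quinn is a knight and Wendy is a knave.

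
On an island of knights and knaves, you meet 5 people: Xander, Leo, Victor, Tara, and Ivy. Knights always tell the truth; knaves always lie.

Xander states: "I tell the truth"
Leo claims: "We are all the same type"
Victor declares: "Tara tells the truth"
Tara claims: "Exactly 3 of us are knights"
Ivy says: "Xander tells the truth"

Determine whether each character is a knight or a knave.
Xander is a knight.
Leo is a knave.
Victor is a knave.
Tara is a knave.
Ivy is a knight.

Verification:
- Xander (knight) says "I tell the truth" - this is TRUE because Xander is a knight.
- Leo (knave) says "We are all the same type" - this is FALSE (a lie) because Xander and Ivy are knights and Leo, Victor, and Tara are knaves.
- Victor (knave) says "Tara tells the truth" - this is FALSE (a lie) because Tara is a knave.
- Tara (knave) says "Exactly 3 of us are knights" - this is FALSE (a lie) because there are 2 knights.
- Ivy (knight) says "Xander tells the truth" - this is TRUE because Xander is a knight.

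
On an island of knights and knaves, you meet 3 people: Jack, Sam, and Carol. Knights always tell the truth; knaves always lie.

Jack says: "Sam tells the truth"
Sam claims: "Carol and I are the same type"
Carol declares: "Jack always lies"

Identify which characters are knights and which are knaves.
Jack is a knave.
Sam is a knave.
Carol is a knight.

Verification:
- Jack (knave) says "Sam tells the truth" - this is FALSE (a lie) because Sam is a knave.
- Sam (knave) says "Carol and I are the same type" - this is FALSE (a lie) because Sam is a knave and Carol is a knight.
- Carol (knight) says "Jack always lies" - this is TRUE because Jack is a knave.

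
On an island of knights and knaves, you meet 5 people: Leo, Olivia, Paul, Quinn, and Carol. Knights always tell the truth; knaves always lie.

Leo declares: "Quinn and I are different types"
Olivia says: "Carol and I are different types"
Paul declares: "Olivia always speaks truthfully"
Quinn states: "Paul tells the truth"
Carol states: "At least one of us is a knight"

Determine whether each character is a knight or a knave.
Leo is a knave.
Olivia is a knave.
Paul is a knave.
Quinn is a knave.
Carol is a knave.

Verification:
- Leo (knave) says "Quinn and I are different types" - this is FALSE (a lie) because Leo is a knave and Quinn is a knave.
- Olivia (knave) says "Carol and I are different types" - this is FALSE (a lie) because Olivia is a knave and Carol is a knave.
- Paul (knave) says "Olivia always speaks truthfully" - this is FALSE (a lie) because Olivia is a knave.
- Quinn (knave) says "Paul tells the truth" - this is FALSE (a lie) because Paul is a knave.
- Carol (knave) says "At least one of us is a knight" - this is FALSE (a lie) because no one is a knight.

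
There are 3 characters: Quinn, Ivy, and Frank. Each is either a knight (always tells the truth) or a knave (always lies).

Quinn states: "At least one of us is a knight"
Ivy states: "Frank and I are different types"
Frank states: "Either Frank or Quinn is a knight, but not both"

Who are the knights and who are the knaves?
Quinn is a knave.
Ivy is a knave.
Frank is a knave.

Verification:
- Quinn (knave) says "At least one of us is a knight" - this is FALSE (a lie) because no one is a knight.
- Ivy (knave) says "Frank and I are different types" - this is FALSE (a lie) because Ivy is a knave and Frank is a knave.
- Frank (knave) says "Either Frank or Quinn is a knight, but not both" - this is FALSE (a lie) because Frank is a knave and Quinn is a knave.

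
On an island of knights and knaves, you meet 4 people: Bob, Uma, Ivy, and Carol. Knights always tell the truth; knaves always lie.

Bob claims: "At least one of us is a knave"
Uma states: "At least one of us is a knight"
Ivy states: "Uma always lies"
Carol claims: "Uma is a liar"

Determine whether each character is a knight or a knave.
Bob is a knight.
Uma is a knight.
Ivy is a knave.
Carol is a knave.

Verification:
- Bob (knight) says "At least one of us is a knave" - this is TRUE because Ivy and Carol are knaves.
- Uma (knight) says "At least one of us is a knight" - this is TRUE because Bob and Uma are knights.
- Ivy (knave) says "Uma always lies" - this is FALSE (a lie) because Uma is a knight.
- Carol (knave) says "Uma is a liar" - this is FALSE (a lie) because Uma is a knight.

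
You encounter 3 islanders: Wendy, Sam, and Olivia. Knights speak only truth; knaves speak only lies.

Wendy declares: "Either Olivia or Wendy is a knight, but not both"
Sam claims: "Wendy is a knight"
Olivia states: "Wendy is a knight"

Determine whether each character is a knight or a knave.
Wendy is a knave.
Sam is a knave.
Olivia is a knave.

Verification:
- Wendy (knave) says "Either Olivia or Wendy is a knight, but not both" - this is FALSE (a lie) because Olivia is a knave and Wendy is a knave.
- Sam (knave) says "Wendy is a knight" - this is FALSE (a lie) because Wendy is a knave.
- Olivia (knave) says "Wendy is a knight" - this is FALSE (a lie) because Wendy is a knave.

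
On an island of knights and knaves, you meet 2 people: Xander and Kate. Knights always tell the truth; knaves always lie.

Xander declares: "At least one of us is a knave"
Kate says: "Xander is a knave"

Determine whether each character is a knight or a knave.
Xander is a knight.
Kate is a knave.

Verification:
- Xander (knight) says "At least one of us is a knave" - this is TRUE because Kate is a knave.
- Kate (knave) says "Xander is a knave" - this is FALSE (a lie) because Xander is a knight.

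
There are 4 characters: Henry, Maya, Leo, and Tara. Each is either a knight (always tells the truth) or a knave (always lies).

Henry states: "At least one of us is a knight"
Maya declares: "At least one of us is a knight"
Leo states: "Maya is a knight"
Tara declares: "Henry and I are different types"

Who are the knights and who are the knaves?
Henry is a knave.
Maya is a knave.
Leo is a knave.
Tara is a knave.

Verification:
- Henry (knave) says "At least one of us is a knight" - this is FALSE (a lie) because no one is a knight.
- Maya (knave) says "At least one of us is a knight" - this is FALSE (a lie) because no one is a knight.
- Leo (knave) says "Maya is a knight" - this is FALSE (a lie) because Maya is a knave.
- Tara (knave) says "Henry and I are different types" - this is FALSE (a lie) because Tara is a knave and Henry is a knave.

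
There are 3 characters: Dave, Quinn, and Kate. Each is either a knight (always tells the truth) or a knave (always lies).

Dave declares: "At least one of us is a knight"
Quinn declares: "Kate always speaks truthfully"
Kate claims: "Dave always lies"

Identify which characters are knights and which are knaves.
Dave is a knight.
Quinn is a knave.
Kate is a knave.

Verification:
- Dave (knight) says "At least one of us is a knight" - this is TRUE because Dave is a knight.
- Quinn (knave) says "Kate always speaks truthfully" - this is FALSE (a lie) because Kate is a knave.
- Kate (knave) says "Dave always lies" - this is FALSE (a lie) because Dave is a knight.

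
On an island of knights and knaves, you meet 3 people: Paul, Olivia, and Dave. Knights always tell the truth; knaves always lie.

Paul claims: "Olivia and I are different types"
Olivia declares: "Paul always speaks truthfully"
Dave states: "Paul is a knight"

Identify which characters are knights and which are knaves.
Paul is a knave.
Olivia is a knave.
Dave is a knave.

Verification:
- Paul (knave) says "Olivia and I are different types" - this is FALSE (a lie) because Paul is a knave and Olivia is a knave.
- Olivia (knave) says "Paul always speaks truthfully" - this is FALSE (a lie) because Paul is a knave.
- Dave (knave) says "Paul is a knight" - this is FALSE (a lie) because Paul is a knave.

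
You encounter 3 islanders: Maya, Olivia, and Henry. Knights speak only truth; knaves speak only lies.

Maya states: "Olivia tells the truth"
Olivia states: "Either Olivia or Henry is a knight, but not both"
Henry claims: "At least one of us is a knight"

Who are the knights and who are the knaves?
Maya is a knave.
Olivia is a knave.
Henry is a knave.

Verification:
- Maya (knave) says "Olivia tells the truth" - this is FALSE (a lie) because Olivia is a knave.
- Olivia (knave) says "Either Olivia or Henry is a knight, but not both" - this is FALSE (a lie) because Olivia is a knave and Henry is a knave.
- Henry (knave) says "At least one of us is a knight" - this is FALSE (a lie) because no one is a knight.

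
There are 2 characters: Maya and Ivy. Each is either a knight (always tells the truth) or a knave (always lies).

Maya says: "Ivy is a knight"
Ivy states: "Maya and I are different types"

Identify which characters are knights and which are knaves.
Maya is a knave.
Ivy is a knave.

Verification:
- Maya (knave) says "Ivy is a knight" - this is FALSE (a lie) because Ivy is a knave.
- Ivy (knave) says "Maya and I are different types" - this is FALSE (a lie) because Ivy is a knave and Maya is a knave.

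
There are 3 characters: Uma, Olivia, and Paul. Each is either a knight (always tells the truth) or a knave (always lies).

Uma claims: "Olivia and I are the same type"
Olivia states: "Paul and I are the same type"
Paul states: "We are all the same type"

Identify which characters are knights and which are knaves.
Uma is a knight.
Olivia is a knight.
Paul is a knight.

Verification:
- Uma (knight) says "Olivia and I are the same type" - this is TRUE because Uma is a knight and Olivia is a knight.
- Olivia (knight) says "Paul and I are the same type" - this is TRUE because Olivia is a knight and Paul is a knight.
- Paul (knight) says "We are all the same type" - this is TRUE because Uma, Olivia, and Paul are knights.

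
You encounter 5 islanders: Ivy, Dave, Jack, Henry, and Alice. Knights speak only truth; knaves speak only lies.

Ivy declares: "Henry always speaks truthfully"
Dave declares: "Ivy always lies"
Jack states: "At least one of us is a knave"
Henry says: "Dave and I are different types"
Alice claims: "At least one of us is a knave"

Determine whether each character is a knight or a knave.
Ivy is a knight.
Dave is a knave.
Jack is a knight.
Henry is a knight.
Alice is a knight.

Verification:
- Ivy (knight) says "Henry always speaks truthfully" - this is TRUE because Henry is a knight.
- Dave (knave) says "Ivy always lies" - this is FALSE (a lie) because Ivy is a knight.
- Jack (knight) says "At least one of us is a knave" - this is TRUE because Dave is a knave.
- Henry (knight) says "Dave and I are different types" - this is TRUE because Henry is a knight and Dave is a knave.
- Alice (knight) says "At least one of us is a knave" - this is TRUE because Dave is a knave.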